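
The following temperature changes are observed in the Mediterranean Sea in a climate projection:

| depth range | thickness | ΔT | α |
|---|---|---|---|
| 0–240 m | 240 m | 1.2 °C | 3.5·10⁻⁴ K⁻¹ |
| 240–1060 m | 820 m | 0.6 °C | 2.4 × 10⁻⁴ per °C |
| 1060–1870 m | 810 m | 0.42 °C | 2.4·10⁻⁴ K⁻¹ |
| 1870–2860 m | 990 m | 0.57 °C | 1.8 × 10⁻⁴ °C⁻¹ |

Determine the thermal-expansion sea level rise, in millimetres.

402 mm

Layer 1: 1.2 × 3.5×10⁻⁴ × 240 = 0.10080 m
Layer 2: 820 × 0.6 × 2.4×10⁻⁴ = 0.11808 m
1060–1870 m: 0.42 × 2.4×10⁻⁴ × 810 = 0.081648 m
990 × 1.8×10⁻⁴ × 0.57 = 0.101574 m
Δh = 0.10080 + 0.11808 + 0.081648 + 0.101574 = 0.402102 m ≈ 402 mm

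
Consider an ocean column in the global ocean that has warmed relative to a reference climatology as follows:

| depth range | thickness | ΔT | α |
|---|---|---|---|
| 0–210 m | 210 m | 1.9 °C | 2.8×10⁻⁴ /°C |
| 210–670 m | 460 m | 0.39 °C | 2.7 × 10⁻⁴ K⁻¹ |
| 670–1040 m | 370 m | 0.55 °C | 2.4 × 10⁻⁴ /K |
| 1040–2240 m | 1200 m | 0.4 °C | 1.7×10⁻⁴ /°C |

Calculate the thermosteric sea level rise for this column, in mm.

Layer 1: 210 × 2.8×10⁻⁴ × 1.9 = 0.11172 m
Layer 2: 0.39 × 460 × 2.7×10⁻⁴ = 0.048438 m
Layer 3: 370 × 0.55 × 2.4×10⁻⁴ = 0.04884 m
1040–2240 m: 0.4 × 1200 × 1.7×10⁻⁴ = 0.08160 m
Δh = 0.11172 + 0.048438 + 0.04884 + 0.08160 = 0.290598 m

291 mm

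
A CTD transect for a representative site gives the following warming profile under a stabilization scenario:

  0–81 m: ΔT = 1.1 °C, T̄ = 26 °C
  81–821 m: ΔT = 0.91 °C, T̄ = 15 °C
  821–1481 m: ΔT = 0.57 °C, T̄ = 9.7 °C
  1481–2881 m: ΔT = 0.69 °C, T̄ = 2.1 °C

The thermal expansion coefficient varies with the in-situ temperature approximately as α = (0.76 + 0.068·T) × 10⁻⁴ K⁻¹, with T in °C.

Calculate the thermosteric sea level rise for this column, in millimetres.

about 283 mm

Layer 1: α = (0.76 + 0.068×26)×10⁻⁴ = 2.528×10⁻⁴ K⁻¹
Layer 2: α = (0.76 + 0.068×15)×10⁻⁴ = 1.78×10⁻⁴ K⁻¹
Layer 3: α = (0.76 + 0.068×9.7)×10⁻⁴ = 1.4196×10⁻⁴ K⁻¹
Layer 4: α = (0.76 + 0.068×2.1)×10⁻⁴ = 0.9028×10⁻⁴ K⁻¹
Layer 1: 2.528×10⁻⁴ × 81 × 1.1 = 0.02252448 m
Layer 2: 740 × 0.91 × 1.78×10⁻⁴ = 0.1198652 m
821–1481 m: 660 × 0.57 × 1.4196×10⁻⁴ = 0.053405352 m
1400 × 0.69 × 0.9028×10⁻⁴ = 0.08721048 m
Δh = 0.02252448 + 0.1198652 + 0.053405352 + 0.08721048 = 0.283005512 m ≈ 283 mm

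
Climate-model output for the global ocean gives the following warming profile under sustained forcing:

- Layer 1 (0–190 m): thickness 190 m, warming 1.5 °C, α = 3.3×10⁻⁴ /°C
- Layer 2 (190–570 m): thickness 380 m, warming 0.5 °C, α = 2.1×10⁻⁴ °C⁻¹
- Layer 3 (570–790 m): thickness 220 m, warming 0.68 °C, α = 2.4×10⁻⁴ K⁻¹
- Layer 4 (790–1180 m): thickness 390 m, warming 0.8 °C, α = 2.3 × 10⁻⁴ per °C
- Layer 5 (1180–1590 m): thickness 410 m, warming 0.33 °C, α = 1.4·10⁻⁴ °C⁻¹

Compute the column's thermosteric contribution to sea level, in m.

about 0.261 m

1.5 × 190 × 3.3×10⁻⁴ = 0.09405 m
380 × 0.5 × 2.1×10⁻⁴ = 0.03990 m
570–790 m: 220 × 2.4×10⁻⁴ × 0.68 = 0.035904 m
Layer 4: 390 × 0.8 × 2.3×10⁻⁴ = 0.07176 m
1.4×10⁻⁴ × 410 × 0.33 = 0.018942 m
Δh = 0.09405 + 0.03990 + 0.035904 + 0.07176 + 0.018942 = 0.260556 m ≈ 0.261 m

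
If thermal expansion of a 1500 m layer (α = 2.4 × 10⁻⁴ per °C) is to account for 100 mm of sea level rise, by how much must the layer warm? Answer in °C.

ΔT = Δh/(αH) = 0.1 / (2.4×10⁻⁴ × 1500) ≈ 0.2778 °C

ΔT ≈ 0.278 °C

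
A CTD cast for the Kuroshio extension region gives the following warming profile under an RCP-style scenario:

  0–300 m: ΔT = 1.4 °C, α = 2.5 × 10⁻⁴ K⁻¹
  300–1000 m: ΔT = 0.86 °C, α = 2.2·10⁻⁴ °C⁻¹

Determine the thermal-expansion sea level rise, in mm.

0–300 m: 300 × 1.4 × 2.5×10⁻⁴ = 0.10500 m
Layer 2: 0.86 × 2.2×10⁻⁴ × 700 = 0.13244 m
Δh = 0.10500 + 0.13244 = 0.23744 m

237 mm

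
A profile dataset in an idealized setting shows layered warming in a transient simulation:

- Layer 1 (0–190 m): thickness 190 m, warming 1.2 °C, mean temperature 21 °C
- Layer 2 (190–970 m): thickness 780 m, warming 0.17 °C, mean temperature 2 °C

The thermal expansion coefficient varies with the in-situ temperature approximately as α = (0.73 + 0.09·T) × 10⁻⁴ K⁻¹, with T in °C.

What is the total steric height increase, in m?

Layer 1: α = (0.73 + 0.09×21)×10⁻⁴ = 2.62×10⁻⁴ K⁻¹
Layer 2: α = (0.73 + 0.09×2)×10⁻⁴ = 0.91×10⁻⁴ K⁻¹
1.2 × 2.62×10⁻⁴ × 190 = 0.059736 m
780 × 0.91×10⁻⁴ × 0.17 = 0.0120666 m
Δh = 0.059736 + 0.0120666 = 0.0718026 m

Δh = 0.0718 m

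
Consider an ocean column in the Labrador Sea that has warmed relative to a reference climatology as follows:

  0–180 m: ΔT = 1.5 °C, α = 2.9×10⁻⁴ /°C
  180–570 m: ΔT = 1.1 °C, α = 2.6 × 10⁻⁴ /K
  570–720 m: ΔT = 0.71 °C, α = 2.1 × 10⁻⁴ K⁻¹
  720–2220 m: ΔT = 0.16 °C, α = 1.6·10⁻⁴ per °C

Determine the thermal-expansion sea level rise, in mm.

Δh ≈ 250 mm

180 × 1.5 × 2.9×10⁻⁴ = 0.07830 m
390 × 1.1 × 2.6×10⁻⁴ = 0.11154 m
Layer 3: 150 × 2.1×10⁻⁴ × 0.71 = 0.022365 m
Layer 4: 0.16 × 1.6×10⁻⁴ × 1500 = 0.03840 m
Δh = 0.07830 + 0.11154 + 0.022365 + 0.03840 = 0.250605 m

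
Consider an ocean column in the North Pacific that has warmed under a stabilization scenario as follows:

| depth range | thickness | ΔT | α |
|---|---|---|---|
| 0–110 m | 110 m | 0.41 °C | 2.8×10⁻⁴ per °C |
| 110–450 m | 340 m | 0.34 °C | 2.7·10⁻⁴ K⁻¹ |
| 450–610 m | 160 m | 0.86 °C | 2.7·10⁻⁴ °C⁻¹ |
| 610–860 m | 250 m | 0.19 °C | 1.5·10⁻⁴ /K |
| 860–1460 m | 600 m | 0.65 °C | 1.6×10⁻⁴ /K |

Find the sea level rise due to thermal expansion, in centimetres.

0–110 m: 0.41 × 2.8×10⁻⁴ × 110 = 0.012628 m
Layer 2: 0.34 × 2.7×10⁻⁴ × 340 = 0.031212 m
450–610 m: 0.86 × 2.7×10⁻⁴ × 160 = 0.037152 m
1.5×10⁻⁴ × 250 × 0.19 = 0.007125 m
860–1460 m: 600 × 0.65 × 1.6×10⁻⁴ = 0.06240 m
Δh = 0.012628 + 0.031212 + 0.037152 + 0.007125 + 0.06240 = 0.150517 m ≈ 15 cm

15 cm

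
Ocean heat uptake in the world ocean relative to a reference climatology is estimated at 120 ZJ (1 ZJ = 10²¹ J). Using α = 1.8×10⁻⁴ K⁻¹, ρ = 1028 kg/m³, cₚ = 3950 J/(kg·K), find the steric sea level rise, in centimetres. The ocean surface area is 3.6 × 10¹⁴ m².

about 1.48 cm

Per unit area: Q = 120×10²¹ / (3.6×10¹⁴) ≈ 3.333×10⁸ J/m²
Δh = αQ/(ρcₚ) = 1.8×10⁻⁴ × 3.333×10⁸ / (1028 × 3950) ≈ 0.014775 m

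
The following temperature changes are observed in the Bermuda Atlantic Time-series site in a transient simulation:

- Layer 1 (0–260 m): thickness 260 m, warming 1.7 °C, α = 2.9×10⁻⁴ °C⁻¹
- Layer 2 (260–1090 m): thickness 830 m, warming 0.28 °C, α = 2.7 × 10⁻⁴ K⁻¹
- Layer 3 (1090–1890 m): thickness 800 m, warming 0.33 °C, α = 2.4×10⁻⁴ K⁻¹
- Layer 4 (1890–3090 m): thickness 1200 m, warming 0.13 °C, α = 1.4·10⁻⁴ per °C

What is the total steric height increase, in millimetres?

about 276 mm

260 × 2.9×10⁻⁴ × 1.7 = 0.12818 m
Layer 2: 830 × 0.28 × 2.7×10⁻⁴ = 0.062748 m
1090–1890 m: 0.33 × 800 × 2.4×10⁻⁴ = 0.06336 m
Layer 4: 0.13 × 1.4×10⁻⁴ × 1200 = 0.02184 m
Δh = 0.12818 + 0.062748 + 0.06336 + 0.02184 = 0.276128 m ≈ 276 mm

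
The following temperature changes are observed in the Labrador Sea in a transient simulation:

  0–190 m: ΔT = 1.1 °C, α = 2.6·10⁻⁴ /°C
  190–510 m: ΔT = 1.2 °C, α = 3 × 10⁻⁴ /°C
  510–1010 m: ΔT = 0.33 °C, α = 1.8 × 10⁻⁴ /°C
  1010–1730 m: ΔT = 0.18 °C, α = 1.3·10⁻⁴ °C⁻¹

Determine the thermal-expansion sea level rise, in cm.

21.6 cm of thermosteric rise

Layer 1: 2.6×10⁻⁴ × 1.1 × 190 = 0.05434 m
3×10⁻⁴ × 320 × 1.2 = 0.11520 m
510–1010 m: 500 × 0.33 × 1.8×10⁻⁴ = 0.02970 m
1.3×10⁻⁴ × 0.18 × 720 = 0.016848 m
Δh = 0.05434 + 0.11520 + 0.02970 + 0.016848 = 0.216088 m ≈ 21.6 cm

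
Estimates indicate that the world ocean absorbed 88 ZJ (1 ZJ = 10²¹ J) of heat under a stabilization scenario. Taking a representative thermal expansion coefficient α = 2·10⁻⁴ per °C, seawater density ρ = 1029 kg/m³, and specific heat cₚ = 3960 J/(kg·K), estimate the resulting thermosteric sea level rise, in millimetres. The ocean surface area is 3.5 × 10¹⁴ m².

12 mm of thermosteric rise

Per unit area: Q = 88×10²¹ / (3.5×10¹⁴) ≈ 2.514×10⁸ J/m²
Δh = αQ/(ρcₚ) = 2×10⁻⁴ × 2.514×10⁸ / (1029 × 3960) ≈ 0.012339 m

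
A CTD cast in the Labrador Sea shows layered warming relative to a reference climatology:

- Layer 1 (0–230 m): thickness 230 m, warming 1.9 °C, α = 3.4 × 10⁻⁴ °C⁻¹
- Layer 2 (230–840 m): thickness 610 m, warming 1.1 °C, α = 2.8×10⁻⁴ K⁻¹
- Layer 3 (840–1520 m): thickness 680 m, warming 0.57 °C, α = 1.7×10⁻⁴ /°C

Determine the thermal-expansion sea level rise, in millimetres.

Δh ≈ 400 mm

1.9 × 3.4×10⁻⁴ × 230 = 0.14858 m
Layer 2: 2.8×10⁻⁴ × 1.1 × 610 = 0.18788 m
1.7×10⁻⁴ × 0.57 × 680 = 0.065892 m
Δh = 0.14858 + 0.18788 + 0.065892 = 0.402352 m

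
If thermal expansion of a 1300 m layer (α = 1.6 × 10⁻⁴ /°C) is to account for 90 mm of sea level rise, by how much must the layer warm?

ΔT = Δh/(αH) = 0.09 / (1.6×10⁻⁴ × 1300) ≈ 0.4327 °C

ΔT ≈ 0.43 °C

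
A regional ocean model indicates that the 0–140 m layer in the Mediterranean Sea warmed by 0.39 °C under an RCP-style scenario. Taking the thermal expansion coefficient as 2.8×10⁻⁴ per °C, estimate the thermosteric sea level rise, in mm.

Δh = αΔT·H = 2.8×10⁻⁴ × 0.39 × 140 = 0.015288 m

15 mm of thermosteric rise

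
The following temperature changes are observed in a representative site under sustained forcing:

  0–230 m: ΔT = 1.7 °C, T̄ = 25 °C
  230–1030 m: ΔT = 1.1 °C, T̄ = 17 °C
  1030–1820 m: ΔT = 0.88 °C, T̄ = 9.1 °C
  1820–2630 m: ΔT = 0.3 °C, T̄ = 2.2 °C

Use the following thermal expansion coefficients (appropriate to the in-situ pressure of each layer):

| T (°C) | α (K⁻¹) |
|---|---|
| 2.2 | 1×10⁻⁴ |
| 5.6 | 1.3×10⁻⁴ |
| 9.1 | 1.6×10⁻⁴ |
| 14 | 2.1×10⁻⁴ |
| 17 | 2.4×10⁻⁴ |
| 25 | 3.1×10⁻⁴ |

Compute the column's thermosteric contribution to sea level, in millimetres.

470 mm of thermosteric rise

Layer 1 at 25 °C → α = 3.1×10⁻⁴ K⁻¹
Layer 2 at 17 °C → α = 2.4×10⁻⁴ K⁻¹
Layer 3 at 9.1 °C → α = 1.6×10⁻⁴ K⁻¹
Layer 4 at 2.2 °C → α = 1×10⁻⁴ K⁻¹
Layer 1: 3.1×10⁻⁴ × 1.7 × 230 = 0.12121 m
2.4×10⁻⁴ × 1.1 × 800 = 0.21120 m
1030–1820 m: 790 × 0.88 × 1.6×10⁻⁴ = 0.111232 m
810 × 0.3 × 1×10⁻⁴ = 0.02430 m
Δh = 0.12121 + 0.21120 + 0.111232 + 0.02430 = 0.467942 m ≈ 470 mm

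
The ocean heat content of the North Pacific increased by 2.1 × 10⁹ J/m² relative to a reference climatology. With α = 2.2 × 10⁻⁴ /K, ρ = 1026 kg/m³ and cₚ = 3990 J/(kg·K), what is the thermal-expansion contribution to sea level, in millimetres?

Δh = αQ/(ρcₚ) = 2.2×10⁻⁴ × 2.1×10⁹ / (1026 × 3990) ≈ 0.11286 m

113 mm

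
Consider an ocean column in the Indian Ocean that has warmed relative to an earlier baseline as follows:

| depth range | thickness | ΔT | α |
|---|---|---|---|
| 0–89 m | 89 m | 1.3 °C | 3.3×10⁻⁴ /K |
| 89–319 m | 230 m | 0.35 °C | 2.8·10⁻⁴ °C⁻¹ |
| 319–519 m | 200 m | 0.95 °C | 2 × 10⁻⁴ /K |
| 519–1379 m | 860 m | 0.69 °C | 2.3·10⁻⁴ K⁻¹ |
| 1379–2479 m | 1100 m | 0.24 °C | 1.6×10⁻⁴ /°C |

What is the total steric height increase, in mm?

3.3×10⁻⁴ × 89 × 1.3 = 0.038181 m
89–319 m: 230 × 0.35 × 2.8×10⁻⁴ = 0.02254 m
Layer 3: 2×10⁻⁴ × 200 × 0.95 = 0.03800 m
519–1379 m: 2.3×10⁻⁴ × 860 × 0.69 = 0.136482 m
Layer 5: 0.24 × 1.6×10⁻⁴ × 1100 = 0.04224 m
Δh = 0.038181 + 0.02254 + 0.03800 + 0.136482 + 0.04224 = 0.277443 m ≈ 280 mm

Δh = 280 mm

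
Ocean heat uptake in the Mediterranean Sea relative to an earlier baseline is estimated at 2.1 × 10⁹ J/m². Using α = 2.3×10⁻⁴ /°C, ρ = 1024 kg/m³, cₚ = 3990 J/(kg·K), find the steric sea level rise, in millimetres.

Δh ≈ 118 mm

Δh = αQ/(ρcₚ) = 2.3×10⁻⁴ × 2.1×10⁹ / (1024 × 3990) ≈ 0.11822 m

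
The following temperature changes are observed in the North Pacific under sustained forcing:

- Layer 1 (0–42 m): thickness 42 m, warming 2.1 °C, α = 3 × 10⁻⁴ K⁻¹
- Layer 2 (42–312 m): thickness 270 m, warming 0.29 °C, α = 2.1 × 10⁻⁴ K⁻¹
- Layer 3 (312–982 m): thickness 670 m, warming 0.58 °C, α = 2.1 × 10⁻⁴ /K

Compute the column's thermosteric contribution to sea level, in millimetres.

120 mm

Layer 1: 2.1 × 42 × 3×10⁻⁴ = 0.02646 m
0.29 × 2.1×10⁻⁴ × 270 = 0.016443 m
Layer 3: 670 × 0.58 × 2.1×10⁻⁴ = 0.081606 m
Δh = 0.02646 + 0.016443 + 0.081606 = 0.124509 m ≈ 120 mm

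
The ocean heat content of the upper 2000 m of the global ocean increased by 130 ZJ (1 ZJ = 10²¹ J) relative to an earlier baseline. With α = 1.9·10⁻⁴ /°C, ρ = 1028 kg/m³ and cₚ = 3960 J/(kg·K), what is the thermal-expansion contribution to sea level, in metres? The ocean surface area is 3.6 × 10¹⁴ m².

Per unit area: Q = 130×10²¹ / (3.6×10¹⁴) ≈ 3.611×10⁸ J/m²
Δh = αQ/(ρcₚ) = 1.9×10⁻⁴ × 3.611×10⁸ / (1028 × 3960) ≈ 0.016854 m

0.017 m of thermosteric rise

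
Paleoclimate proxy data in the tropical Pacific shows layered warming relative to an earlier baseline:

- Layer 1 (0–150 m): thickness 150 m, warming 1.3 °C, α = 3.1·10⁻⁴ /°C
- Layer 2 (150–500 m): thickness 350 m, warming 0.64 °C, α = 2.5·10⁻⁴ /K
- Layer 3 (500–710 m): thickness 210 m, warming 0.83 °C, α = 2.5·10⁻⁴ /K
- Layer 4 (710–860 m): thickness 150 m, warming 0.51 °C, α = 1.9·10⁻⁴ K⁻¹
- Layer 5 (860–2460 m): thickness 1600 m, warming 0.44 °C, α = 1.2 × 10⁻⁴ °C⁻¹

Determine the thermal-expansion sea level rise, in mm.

260 mm of thermosteric rise

0–150 m: 150 × 1.3 × 3.1×10⁻⁴ = 0.06045 m
350 × 0.64 × 2.5×10⁻⁴ = 0.05600 m
500–710 m: 0.83 × 210 × 2.5×10⁻⁴ = 0.043575 m
150 × 0.51 × 1.9×10⁻⁴ = 0.014535 m
860–2460 m: 0.44 × 1600 × 1.2×10⁻⁴ = 0.08448 m
Δh = 0.06045 + 0.05600 + 0.043575 + 0.014535 + 0.08448 = 0.25904 m ≈ 260 mm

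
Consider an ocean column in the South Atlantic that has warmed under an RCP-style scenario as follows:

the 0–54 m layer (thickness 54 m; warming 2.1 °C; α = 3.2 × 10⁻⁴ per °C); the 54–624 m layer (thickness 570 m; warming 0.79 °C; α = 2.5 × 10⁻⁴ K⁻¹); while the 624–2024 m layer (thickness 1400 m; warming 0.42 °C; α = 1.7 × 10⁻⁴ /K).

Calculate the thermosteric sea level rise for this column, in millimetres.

about 249 mm

0–54 m: 3.2×10⁻⁴ × 54 × 2.1 = 0.036288 m
2.5×10⁻⁴ × 570 × 0.79 = 0.112575 m
0.42 × 1.7×10⁻⁴ × 1400 = 0.09996 m
Δh = 0.036288 + 0.112575 + 0.09996 = 0.248823 m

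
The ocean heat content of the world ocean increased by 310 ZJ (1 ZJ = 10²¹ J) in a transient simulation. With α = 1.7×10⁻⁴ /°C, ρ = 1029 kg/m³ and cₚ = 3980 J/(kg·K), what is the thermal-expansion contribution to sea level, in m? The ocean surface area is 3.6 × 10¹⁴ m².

Per unit area: Q = 310×10²¹ / (3.6×10¹⁴) ≈ 8.611×10⁸ J/m²
Δh = αQ/(ρcₚ) = 1.7×10⁻⁴ × 8.611×10⁸ / (1029 × 3980) ≈ 0.035744 m

0.0357 m of thermosteric rise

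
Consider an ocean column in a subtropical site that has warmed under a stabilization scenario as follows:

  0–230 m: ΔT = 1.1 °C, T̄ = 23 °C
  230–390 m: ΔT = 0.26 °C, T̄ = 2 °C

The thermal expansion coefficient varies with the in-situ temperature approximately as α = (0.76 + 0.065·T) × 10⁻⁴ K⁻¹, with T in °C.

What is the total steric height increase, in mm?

Layer 1: α = (0.76 + 0.065×23)×10⁻⁴ = 2.255×10⁻⁴ K⁻¹
Layer 2: α = (0.76 + 0.065×2)×10⁻⁴ = 0.89×10⁻⁴ K⁻¹
Layer 1: 1.1 × 230 × 2.255×10⁻⁴ = 0.0570515 m
Layer 2: 160 × 0.26 × 0.89×10⁻⁴ = 0.0037024 m
Δh = 0.0570515 + 0.0037024 = 0.0607539 m

61 mm of thermosteric rise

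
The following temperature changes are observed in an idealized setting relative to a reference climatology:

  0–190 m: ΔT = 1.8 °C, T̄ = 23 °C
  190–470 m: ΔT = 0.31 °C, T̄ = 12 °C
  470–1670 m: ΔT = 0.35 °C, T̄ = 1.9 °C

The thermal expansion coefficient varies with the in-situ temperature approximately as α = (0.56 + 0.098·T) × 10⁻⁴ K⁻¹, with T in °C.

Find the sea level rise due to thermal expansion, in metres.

Layer 1: α = (0.56 + 0.098×23)×10⁻⁴ = 2.814×10⁻⁴ K⁻¹
Layer 2: α = (0.56 + 0.098×12)×10⁻⁴ = 1.736×10⁻⁴ K⁻¹
Layer 3: α = (0.56 + 0.098×1.9)×10⁻⁴ = 0.7462×10⁻⁴ K⁻¹
1.8 × 190 × 2.814×10⁻⁴ = 0.0962388 m
0.31 × 280 × 1.736×10⁻⁴ = 0.01506848 m
0.7462×10⁻⁴ × 0.35 × 1200 = 0.0313404 m
Δh = 0.0962388 + 0.01506848 + 0.0313404 = 0.14264768 m ≈ 0.143 m

0.143 m of thermosteric rise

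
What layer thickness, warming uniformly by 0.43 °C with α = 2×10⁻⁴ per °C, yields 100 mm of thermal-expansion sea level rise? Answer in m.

about 1160 m

H = Δh/(αΔT) = 0.1 / (2×10⁻⁴ × 0.43) ≈ 1163 m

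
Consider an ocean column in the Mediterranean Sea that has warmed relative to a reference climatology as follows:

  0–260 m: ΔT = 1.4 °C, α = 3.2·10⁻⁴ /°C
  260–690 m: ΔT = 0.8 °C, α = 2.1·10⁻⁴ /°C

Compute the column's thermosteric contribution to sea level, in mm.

Δh = 189 mm

0–260 m: 1.4 × 260 × 3.2×10⁻⁴ = 0.11648 m
260–690 m: 0.8 × 430 × 2.1×10⁻⁴ = 0.07224 m
Δh = 0.11648 + 0.07224 = 0.18872 m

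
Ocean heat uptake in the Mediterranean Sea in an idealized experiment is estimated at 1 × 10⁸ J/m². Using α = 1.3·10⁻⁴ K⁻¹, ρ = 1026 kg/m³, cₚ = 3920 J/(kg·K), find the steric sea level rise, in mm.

3.2 mm of thermosteric rise

Δh = αQ/(ρcₚ) = 1.3×10⁻⁴ × 1×10⁸ / (1026 × 3920) ≈ 0.0032323 m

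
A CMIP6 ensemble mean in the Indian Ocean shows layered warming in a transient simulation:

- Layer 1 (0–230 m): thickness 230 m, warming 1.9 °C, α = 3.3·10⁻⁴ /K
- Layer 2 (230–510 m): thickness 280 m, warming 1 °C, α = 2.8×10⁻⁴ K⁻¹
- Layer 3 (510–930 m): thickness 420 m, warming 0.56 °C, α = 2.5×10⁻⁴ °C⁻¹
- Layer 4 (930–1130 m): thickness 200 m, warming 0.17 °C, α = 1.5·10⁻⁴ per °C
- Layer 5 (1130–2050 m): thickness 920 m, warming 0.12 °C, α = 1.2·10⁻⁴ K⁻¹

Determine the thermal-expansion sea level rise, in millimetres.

about 300 mm

Layer 1: 3.3×10⁻⁴ × 230 × 1.9 = 0.14421 m
2.8×10⁻⁴ × 1 × 280 = 0.07840 m
Layer 3: 420 × 0.56 × 2.5×10⁻⁴ = 0.05880 m
200 × 1.5×10⁻⁴ × 0.17 = 0.00510 m
1130–2050 m: 1.2×10⁻⁴ × 0.12 × 920 = 0.013248 m
Δh = 0.14421 + 0.07840 + 0.05880 + 0.00510 + 0.013248 = 0.299758 m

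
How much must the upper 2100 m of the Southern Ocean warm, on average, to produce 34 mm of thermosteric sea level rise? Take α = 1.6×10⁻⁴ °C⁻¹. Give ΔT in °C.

ΔT = Δh/(αH) = 0.034 / (1.6×10⁻⁴ × 2100) ≈ 0.1012 °C

0.10 °C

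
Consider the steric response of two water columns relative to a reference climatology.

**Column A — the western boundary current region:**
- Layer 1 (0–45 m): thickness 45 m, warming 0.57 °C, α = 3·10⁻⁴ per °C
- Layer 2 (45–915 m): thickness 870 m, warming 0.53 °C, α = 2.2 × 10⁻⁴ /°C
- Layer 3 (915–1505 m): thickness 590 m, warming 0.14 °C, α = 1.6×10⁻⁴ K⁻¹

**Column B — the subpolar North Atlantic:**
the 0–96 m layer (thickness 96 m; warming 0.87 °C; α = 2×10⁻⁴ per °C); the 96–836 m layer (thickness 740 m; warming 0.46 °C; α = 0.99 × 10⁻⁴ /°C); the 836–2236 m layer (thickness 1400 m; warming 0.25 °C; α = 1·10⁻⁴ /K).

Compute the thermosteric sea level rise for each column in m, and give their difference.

A: 0.12 m; B: 0.085 m; difference 0.037 m

A 0.57 × 3×10⁻⁴ × 45 = 0.007695 m
A 870 × 2.2×10⁻⁴ × 0.53 = 0.101442 m
A 915–1505 m: 590 × 1.6×10⁻⁴ × 0.14 = 0.013216 m
A total: 0.122353 m
B Layer 1: 0.87 × 96 × 2×10⁻⁴ = 0.016704 m
B 96–836 m: 0.46 × 0.99×10⁻⁴ × 740 = 0.0336996 m
B Layer 3: 1400 × 0.25 × 1×10⁻⁴ = 0.03500 m
B total: 0.0854036 m
Difference: 0.122353 − 0.0854036 = 0.0369494 m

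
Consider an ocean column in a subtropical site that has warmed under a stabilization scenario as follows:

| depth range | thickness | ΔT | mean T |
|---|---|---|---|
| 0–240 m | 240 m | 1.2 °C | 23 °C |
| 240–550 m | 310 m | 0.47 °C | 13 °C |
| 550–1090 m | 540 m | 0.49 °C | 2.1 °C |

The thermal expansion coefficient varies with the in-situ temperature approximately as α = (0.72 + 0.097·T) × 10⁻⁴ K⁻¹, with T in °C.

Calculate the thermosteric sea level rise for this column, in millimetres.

Layer 1: α = (0.72 + 0.097×23)×10⁻⁴ = 2.951×10⁻⁴ K⁻¹
Layer 2: α = (0.72 + 0.097×13)×10⁻⁴ = 1.981×10⁻⁴ K⁻¹
Layer 3: α = (0.72 + 0.097×2.1)×10⁻⁴ = 0.9237×10⁻⁴ K⁻¹
0–240 m: 240 × 2.951×10⁻⁴ × 1.2 = 0.0849888 m
Layer 2: 1.981×10⁻⁴ × 0.47 × 310 = 0.02886317 m
550–1090 m: 0.9237×10⁻⁴ × 0.49 × 540 = 0.024441102 m
Δh = 0.0849888 + 0.02886317 + 0.024441102 = 0.138293072 m ≈ 138 mm

Δh = 138 mm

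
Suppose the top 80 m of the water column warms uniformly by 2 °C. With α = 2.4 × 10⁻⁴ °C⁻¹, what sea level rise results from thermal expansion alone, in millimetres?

Δh = αΔT·H = 2.4×10⁻⁴ × 2 × 80 = 0.03840 m

about 38 mm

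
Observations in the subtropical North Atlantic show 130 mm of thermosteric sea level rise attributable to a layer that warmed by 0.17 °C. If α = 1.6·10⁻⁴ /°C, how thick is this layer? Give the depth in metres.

H = Δh/(αΔT) = 0.13 / (1.6×10⁻⁴ × 0.17) ≈ 4779 m

H ≈ 4780 m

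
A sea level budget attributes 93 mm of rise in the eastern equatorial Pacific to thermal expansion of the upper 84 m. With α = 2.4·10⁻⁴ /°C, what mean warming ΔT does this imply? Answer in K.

ΔT ≈ 4.61 K

ΔT = Δh/(αH) = 0.093 / (2.4×10⁻⁴ × 84) ≈ 4.613 K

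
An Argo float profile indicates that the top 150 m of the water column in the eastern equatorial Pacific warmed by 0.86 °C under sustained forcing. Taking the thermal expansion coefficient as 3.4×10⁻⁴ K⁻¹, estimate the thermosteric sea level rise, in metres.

0.0439 m

Δh = αΔT·H = 3.4×10⁻⁴ × 0.86 × 150 = 0.04386 m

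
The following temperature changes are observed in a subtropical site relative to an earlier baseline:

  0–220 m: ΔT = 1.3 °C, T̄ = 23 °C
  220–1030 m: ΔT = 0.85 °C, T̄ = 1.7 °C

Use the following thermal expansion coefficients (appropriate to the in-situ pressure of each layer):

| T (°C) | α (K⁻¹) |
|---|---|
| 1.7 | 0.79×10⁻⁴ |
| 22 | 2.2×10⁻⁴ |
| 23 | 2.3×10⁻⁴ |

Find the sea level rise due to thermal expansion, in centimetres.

12 cm of thermosteric rise

Layer 1 at 23 °C → α = 2.3×10⁻⁴ K⁻¹
Layer 2 at 1.7 °C → α = 0.79×10⁻⁴ K⁻¹
0–220 m: 220 × 1.3 × 2.3×10⁻⁴ = 0.06578 m
0.79×10⁻⁴ × 0.85 × 810 = 0.0543915 m
Δh = 0.06578 + 0.0543915 = 0.1201715 m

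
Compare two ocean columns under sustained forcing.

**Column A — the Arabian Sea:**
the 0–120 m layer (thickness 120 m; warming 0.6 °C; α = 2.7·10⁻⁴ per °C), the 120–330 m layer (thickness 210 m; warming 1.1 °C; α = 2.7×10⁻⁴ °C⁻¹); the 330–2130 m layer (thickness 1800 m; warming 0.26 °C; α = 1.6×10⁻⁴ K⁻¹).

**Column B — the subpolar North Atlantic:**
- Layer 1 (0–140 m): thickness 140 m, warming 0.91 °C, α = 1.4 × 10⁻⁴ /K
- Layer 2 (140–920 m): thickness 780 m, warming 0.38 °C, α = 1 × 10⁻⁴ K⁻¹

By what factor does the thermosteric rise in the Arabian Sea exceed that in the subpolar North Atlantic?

A 0–120 m: 2.7×10⁻⁴ × 0.6 × 120 = 0.01944 m
A Layer 2: 1.1 × 2.7×10⁻⁴ × 210 = 0.06237 m
A Layer 3: 1.6×10⁻⁴ × 1800 × 0.26 = 0.07488 m
A total: 0.15669 m
B 0–140 m: 1.4×10⁻⁴ × 0.91 × 140 = 0.017836 m
B 1×10⁻⁴ × 0.38 × 780 = 0.02964 m
B total: 0.047476 m
Ratio: 0.15669 / 0.047476 ≈ 3.300

3.30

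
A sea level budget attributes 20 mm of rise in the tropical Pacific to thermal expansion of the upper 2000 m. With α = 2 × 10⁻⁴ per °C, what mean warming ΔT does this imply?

about 0.0500 K

ΔT = Δh/(αH) = 0.02 / (2×10⁻⁴ × 2000) = 0.05000 K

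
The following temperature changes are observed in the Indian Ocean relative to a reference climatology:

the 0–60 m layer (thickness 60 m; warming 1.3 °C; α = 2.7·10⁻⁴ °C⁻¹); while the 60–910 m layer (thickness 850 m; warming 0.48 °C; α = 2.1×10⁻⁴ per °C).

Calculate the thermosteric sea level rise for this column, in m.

0–60 m: 60 × 1.3 × 2.7×10⁻⁴ = 0.02106 m
Layer 2: 0.48 × 2.1×10⁻⁴ × 850 = 0.08568 m
Δh = 0.02106 + 0.08568 = 0.10674 m

0.107 m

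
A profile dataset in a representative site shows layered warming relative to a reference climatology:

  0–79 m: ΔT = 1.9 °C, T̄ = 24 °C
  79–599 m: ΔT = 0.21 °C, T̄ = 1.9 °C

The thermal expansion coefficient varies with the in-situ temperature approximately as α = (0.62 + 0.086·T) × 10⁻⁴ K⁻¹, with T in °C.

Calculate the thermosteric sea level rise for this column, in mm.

Δh ≈ 48.8 mm

Layer 1: α = (0.62 + 0.086×24)×10⁻⁴ = 2.684×10⁻⁴ K⁻¹
Layer 2: α = (0.62 + 0.086×1.9)×10⁻⁴ = 0.7834×10⁻⁴ K⁻¹
Layer 1: 1.9 × 79 × 2.684×10⁻⁴ = 0.04028684 m
Layer 2: 0.21 × 520 × 0.7834×10⁻⁴ = 0.008554728 m
Δh = 0.04028684 + 0.008554728 = 0.048841568 m ≈ 48.8 mm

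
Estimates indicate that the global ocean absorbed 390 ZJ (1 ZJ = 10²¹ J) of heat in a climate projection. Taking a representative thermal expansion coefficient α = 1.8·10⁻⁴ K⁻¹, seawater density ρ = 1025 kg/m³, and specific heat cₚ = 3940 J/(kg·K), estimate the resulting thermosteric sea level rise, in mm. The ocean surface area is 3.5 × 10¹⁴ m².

Δh = 49.7 mm

Per unit area: Q = 390×10²¹ / (3.5×10¹⁴) ≈ 1.114×10⁹ J/m²
Δh = αQ/(ρcₚ) = 1.8×10⁻⁴ × 1.114×10⁹ / (1025 × 3940) ≈ 0.049652 m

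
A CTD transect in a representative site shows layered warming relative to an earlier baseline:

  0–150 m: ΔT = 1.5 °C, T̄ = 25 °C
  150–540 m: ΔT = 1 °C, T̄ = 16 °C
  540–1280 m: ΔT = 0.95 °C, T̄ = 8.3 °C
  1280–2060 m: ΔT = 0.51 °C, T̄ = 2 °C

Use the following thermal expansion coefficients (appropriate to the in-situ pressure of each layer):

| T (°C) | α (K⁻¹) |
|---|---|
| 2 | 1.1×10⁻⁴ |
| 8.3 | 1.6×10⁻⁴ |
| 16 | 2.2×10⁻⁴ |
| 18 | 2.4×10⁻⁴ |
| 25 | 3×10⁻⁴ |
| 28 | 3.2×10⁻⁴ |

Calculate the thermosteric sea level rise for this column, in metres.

Layer 1 at 25 °C → α = 3×10⁻⁴ K⁻¹
Layer 2 at 16 °C → α = 2.2×10⁻⁴ K⁻¹
Layer 3 at 8.3 °C → α = 1.6×10⁻⁴ K⁻¹
Layer 4 at 2 °C → α = 1.1×10⁻⁴ K⁻¹
3×10⁻⁴ × 1.5 × 150 = 0.06750 m
150–540 m: 390 × 2.2×10⁻⁴ × 1 = 0.08580 m
740 × 1.6×10⁻⁴ × 0.95 = 0.11248 m
Layer 4: 0.51 × 1.1×10⁻⁴ × 780 = 0.043758 m
Δh = 0.06750 + 0.08580 + 0.11248 + 0.043758 = 0.309538 m ≈ 0.310 m

Δh ≈ 0.310 m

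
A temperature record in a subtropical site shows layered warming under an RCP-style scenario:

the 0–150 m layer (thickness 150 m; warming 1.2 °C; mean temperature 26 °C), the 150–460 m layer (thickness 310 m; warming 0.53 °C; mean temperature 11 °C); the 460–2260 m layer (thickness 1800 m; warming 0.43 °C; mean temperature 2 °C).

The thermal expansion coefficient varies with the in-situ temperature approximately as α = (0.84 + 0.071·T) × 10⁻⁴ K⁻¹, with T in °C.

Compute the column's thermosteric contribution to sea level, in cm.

15 cm of thermosteric rise

Layer 1: α = (0.84 + 0.071×26)×10⁻⁴ = 2.686×10⁻⁴ K⁻¹
Layer 2: α = (0.84 + 0.071×11)×10⁻⁴ = 1.621×10⁻⁴ K⁻¹
Layer 3: α = (0.84 + 0.071×2)×10⁻⁴ = 0.982×10⁻⁴ K⁻¹
0–150 m: 2.686×10⁻⁴ × 1.2 × 150 = 0.048348 m
150–460 m: 0.53 × 1.621×10⁻⁴ × 310 = 0.02663303 m
1800 × 0.43 × 0.982×10⁻⁴ = 0.0760068 m
Δh = 0.048348 + 0.02663303 + 0.0760068 = 0.15098783 m ≈ 15 cm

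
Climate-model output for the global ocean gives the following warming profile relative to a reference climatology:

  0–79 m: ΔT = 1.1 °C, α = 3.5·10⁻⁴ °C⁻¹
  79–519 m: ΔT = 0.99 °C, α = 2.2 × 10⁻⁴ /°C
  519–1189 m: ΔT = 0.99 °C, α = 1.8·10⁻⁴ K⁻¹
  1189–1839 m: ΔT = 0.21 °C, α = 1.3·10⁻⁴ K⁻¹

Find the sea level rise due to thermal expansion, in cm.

26 cm of thermosteric rise

79 × 3.5×10⁻⁴ × 1.1 = 0.030415 m
79–519 m: 2.2×10⁻⁴ × 0.99 × 440 = 0.095832 m
519–1189 m: 0.99 × 670 × 1.8×10⁻⁴ = 0.119394 m
1189–1839 m: 650 × 1.3×10⁻⁴ × 0.21 = 0.017745 m
Δh = 0.030415 + 0.095832 + 0.119394 + 0.017745 = 0.263386 m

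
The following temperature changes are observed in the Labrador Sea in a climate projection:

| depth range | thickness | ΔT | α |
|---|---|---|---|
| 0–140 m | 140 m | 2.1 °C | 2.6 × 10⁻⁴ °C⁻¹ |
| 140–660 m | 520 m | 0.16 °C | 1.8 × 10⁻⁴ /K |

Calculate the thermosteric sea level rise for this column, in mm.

0–140 m: 2.1 × 2.6×10⁻⁴ × 140 = 0.07644 m
1.8×10⁻⁴ × 520 × 0.16 = 0.014976 m
Δh = 0.07644 + 0.014976 = 0.091416 m

about 91.4 mm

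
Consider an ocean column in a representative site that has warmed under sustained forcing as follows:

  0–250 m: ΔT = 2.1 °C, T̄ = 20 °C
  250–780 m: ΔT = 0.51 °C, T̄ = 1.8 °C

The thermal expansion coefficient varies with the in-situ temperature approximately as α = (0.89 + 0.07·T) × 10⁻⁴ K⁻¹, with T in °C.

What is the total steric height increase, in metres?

0.148 m of thermosteric rise

Layer 1: α = (0.89 + 0.07×20)×10⁻⁴ = 2.29×10⁻⁴ K⁻¹
Layer 2: α = (0.89 + 0.07×1.8)×10⁻⁴ = 1.016×10⁻⁴ K⁻¹
0–250 m: 250 × 2.1 × 2.29×10⁻⁴ = 0.120225 m
250–780 m: 530 × 0.51 × 1.016×10⁻⁴ = 0.02746248 m
Δh = 0.120225 + 0.02746248 = 0.14768748 m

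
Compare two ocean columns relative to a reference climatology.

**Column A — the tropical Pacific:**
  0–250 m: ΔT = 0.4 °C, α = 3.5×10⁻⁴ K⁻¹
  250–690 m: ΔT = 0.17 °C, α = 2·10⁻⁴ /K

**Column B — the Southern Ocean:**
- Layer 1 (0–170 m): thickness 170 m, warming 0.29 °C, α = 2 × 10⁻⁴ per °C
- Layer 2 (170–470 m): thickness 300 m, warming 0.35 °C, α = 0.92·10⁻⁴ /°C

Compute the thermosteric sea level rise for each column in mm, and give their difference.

Δh_A ≈ 50.0 mm, Δh_B ≈ 19.5 mm; difference ≈ 30.4 mm

A Layer 1: 3.5×10⁻⁴ × 0.4 × 250 = 0.03500 m
A 250–690 m: 440 × 0.17 × 2×10⁻⁴ = 0.01496 m
A total: 0.04996 m
B 0–170 m: 0.29 × 2×10⁻⁴ × 170 = 0.00986 m
B 170–470 m: 300 × 0.92×10⁻⁴ × 0.35 = 0.00966 m
B total: 0.01952 m
Difference: 0.04996 − 0.01952 = 0.03044 m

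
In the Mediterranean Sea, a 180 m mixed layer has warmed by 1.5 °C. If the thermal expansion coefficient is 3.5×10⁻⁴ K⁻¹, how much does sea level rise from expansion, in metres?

0.0945 m

Δh = αΔT·H = 3.5×10⁻⁴ × 1.5 × 180 = 0.09450 m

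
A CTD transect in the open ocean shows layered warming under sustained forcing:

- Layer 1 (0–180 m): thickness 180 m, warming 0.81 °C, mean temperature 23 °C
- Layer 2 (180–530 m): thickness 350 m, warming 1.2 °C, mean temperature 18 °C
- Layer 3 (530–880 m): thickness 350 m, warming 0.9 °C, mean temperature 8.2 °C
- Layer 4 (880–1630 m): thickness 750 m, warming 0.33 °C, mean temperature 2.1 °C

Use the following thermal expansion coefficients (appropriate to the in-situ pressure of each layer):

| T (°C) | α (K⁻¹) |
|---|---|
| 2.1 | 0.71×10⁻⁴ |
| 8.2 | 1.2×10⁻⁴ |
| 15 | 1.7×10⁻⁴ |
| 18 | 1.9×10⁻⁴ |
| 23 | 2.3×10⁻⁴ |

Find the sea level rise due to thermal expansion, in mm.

Δh = 170 mm

Layer 1 at 23 °C → α = 2.3×10⁻⁴ K⁻¹
Layer 2 at 18 °C → α = 1.9×10⁻⁴ K⁻¹
Layer 3 at 8.2 °C → α = 1.2×10⁻⁴ K⁻¹
Layer 4 at 2.1 °C → α = 0.71×10⁻⁴ K⁻¹
Layer 1: 0.81 × 180 × 2.3×10⁻⁴ = 0.033534 m
Layer 2: 1.2 × 1.9×10⁻⁴ × 350 = 0.07980 m
Layer 3: 1.2×10⁻⁴ × 350 × 0.9 = 0.03780 m
Layer 4: 0.33 × 750 × 0.71×10⁻⁴ = 0.0175725 m
Δh = 0.033534 + 0.07980 + 0.03780 + 0.0175725 = 0.1687065 m ≈ 170 mm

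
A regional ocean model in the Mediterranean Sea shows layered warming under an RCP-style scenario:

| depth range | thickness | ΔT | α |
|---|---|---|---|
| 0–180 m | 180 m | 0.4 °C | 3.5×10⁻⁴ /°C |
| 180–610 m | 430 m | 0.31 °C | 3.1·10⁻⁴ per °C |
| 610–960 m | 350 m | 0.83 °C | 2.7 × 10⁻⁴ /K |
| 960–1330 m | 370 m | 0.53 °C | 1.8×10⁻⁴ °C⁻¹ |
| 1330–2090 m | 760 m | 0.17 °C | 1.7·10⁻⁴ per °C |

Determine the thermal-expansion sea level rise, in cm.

0–180 m: 0.4 × 180 × 3.5×10⁻⁴ = 0.02520 m
Layer 2: 430 × 0.31 × 3.1×10⁻⁴ = 0.041323 m
Layer 3: 350 × 0.83 × 2.7×10⁻⁴ = 0.078435 m
Layer 4: 1.8×10⁻⁴ × 370 × 0.53 = 0.035298 m
1330–2090 m: 0.17 × 1.7×10⁻⁴ × 760 = 0.021964 m
Δh = 0.02520 + 0.041323 + 0.078435 + 0.035298 + 0.021964 = 0.20222 m

20 cm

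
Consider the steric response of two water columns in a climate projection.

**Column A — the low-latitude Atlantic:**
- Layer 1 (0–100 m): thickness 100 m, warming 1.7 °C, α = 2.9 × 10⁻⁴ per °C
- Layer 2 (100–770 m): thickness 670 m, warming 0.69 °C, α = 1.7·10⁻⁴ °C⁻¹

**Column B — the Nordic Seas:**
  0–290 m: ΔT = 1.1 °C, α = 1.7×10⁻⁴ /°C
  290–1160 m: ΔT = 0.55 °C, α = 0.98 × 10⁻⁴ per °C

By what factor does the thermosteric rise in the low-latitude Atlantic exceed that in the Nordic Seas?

A Layer 1: 2.9×10⁻⁴ × 1.7 × 100 = 0.04930 m
A Layer 2: 1.7×10⁻⁴ × 670 × 0.69 = 0.078591 m
A total: 0.127891 m
B 0–290 m: 290 × 1.7×10⁻⁴ × 1.1 = 0.05423 m
B 290–1160 m: 0.98×10⁻⁴ × 870 × 0.55 = 0.046893 m
B total: 0.101123 m
Ratio: 0.127891 / 0.101123 ≈ 1.265

≈ 1.3×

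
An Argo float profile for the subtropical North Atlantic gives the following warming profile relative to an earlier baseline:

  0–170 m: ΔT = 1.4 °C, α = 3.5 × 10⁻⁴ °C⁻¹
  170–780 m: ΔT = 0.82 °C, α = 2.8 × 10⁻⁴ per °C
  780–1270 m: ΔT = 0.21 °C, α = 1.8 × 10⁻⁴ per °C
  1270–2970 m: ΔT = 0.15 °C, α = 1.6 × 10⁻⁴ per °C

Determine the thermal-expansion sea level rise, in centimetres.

Δh ≈ 28.3 cm

170 × 1.4 × 3.5×10⁻⁴ = 0.08330 m
Layer 2: 2.8×10⁻⁴ × 0.82 × 610 = 0.140056 m
780–1270 m: 1.8×10⁻⁴ × 490 × 0.21 = 0.018522 m
Layer 4: 1700 × 1.6×10⁻⁴ × 0.15 = 0.04080 m
Δh = 0.08330 + 0.140056 + 0.018522 + 0.04080 = 0.282678 m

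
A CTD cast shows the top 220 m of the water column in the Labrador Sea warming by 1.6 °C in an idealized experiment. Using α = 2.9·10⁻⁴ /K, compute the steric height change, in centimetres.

10.2 cm of thermosteric rise

Δh = αΔT·H = 2.9×10⁻⁴ × 1.6 × 220 = 0.10208 m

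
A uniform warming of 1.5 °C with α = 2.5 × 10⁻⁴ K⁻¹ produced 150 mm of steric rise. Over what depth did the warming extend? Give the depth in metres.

H = Δh/(αΔT) = 0.15 / (2.5×10⁻⁴ × 1.5) = 400.0 m

400 m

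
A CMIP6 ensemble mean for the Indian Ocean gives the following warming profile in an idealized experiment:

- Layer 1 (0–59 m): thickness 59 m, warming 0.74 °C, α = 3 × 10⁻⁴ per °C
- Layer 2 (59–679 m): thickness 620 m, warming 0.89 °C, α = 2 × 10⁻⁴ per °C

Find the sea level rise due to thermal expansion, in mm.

3×10⁻⁴ × 0.74 × 59 = 0.013098 m
Layer 2: 0.89 × 620 × 2×10⁻⁴ = 0.11036 m
Δh = 0.013098 + 0.11036 = 0.123458 m

Δh ≈ 123 mm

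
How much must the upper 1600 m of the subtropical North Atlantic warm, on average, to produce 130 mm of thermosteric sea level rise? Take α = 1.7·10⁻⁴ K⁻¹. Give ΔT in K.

0.478 K

ΔT = Δh/(αH) = 0.13 / (1.7×10⁻⁴ × 1600) ≈ 0.4779 K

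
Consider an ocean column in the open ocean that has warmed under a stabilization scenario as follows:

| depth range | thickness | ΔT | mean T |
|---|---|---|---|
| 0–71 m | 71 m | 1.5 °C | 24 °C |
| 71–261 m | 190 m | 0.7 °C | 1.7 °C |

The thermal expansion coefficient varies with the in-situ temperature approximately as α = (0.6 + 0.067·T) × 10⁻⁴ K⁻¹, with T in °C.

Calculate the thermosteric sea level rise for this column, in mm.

Layer 1: α = (0.6 + 0.067×24)×10⁻⁴ = 2.208×10⁻⁴ K⁻¹
Layer 2: α = (0.6 + 0.067×1.7)×10⁻⁴ = 0.7139×10⁻⁴ K⁻¹
71 × 2.208×10⁻⁴ × 1.5 = 0.0235152 m
Layer 2: 190 × 0.7139×10⁻⁴ × 0.7 = 0.00949487 m
Δh = 0.0235152 + 0.00949487 = 0.03301007 m

33 mm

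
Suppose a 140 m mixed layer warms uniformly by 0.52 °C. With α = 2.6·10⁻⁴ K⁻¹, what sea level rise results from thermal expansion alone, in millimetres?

18.9 mm

Δh = αΔT·H = 2.6×10⁻⁴ × 0.52 × 140 = 0.018928 m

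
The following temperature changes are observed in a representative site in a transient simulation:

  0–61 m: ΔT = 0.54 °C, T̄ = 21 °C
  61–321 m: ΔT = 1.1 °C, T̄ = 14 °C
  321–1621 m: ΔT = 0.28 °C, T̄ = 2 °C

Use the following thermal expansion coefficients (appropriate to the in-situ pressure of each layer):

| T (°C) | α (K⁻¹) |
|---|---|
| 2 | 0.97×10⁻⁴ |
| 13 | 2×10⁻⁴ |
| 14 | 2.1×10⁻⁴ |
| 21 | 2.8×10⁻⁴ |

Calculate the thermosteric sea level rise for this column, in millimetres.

about 100 mm

Layer 1 at 21 °C → α = 2.8×10⁻⁴ K⁻¹
Layer 2 at 14 °C → α = 2.1×10⁻⁴ K⁻¹
Layer 3 at 2 °C → α = 0.97×10⁻⁴ K⁻¹
0–61 m: 61 × 0.54 × 2.8×10⁻⁴ = 0.0092232 m
Layer 2: 260 × 2.1×10⁻⁴ × 1.1 = 0.06006 m
0.97×10⁻⁴ × 0.28 × 1300 = 0.035308 m
Δh = 0.0092232 + 0.06006 + 0.035308 = 0.1045912 m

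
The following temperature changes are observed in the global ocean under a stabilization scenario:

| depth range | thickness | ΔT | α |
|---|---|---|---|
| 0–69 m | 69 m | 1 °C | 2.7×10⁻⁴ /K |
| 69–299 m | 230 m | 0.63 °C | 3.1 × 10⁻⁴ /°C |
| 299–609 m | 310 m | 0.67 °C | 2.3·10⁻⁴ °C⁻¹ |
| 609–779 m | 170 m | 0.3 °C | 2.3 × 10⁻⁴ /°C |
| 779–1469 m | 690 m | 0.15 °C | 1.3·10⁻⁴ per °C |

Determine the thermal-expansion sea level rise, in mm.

Layer 1: 69 × 1 × 2.7×10⁻⁴ = 0.01863 m
69–299 m: 0.63 × 3.1×10⁻⁴ × 230 = 0.044919 m
299–609 m: 2.3×10⁻⁴ × 0.67 × 310 = 0.047771 m
609–779 m: 2.3×10⁻⁴ × 170 × 0.3 = 0.01173 m
Layer 5: 690 × 0.15 × 1.3×10⁻⁴ = 0.013455 m
Δh = 0.01863 + 0.044919 + 0.047771 + 0.01173 + 0.013455 = 0.136505 m

about 140 mm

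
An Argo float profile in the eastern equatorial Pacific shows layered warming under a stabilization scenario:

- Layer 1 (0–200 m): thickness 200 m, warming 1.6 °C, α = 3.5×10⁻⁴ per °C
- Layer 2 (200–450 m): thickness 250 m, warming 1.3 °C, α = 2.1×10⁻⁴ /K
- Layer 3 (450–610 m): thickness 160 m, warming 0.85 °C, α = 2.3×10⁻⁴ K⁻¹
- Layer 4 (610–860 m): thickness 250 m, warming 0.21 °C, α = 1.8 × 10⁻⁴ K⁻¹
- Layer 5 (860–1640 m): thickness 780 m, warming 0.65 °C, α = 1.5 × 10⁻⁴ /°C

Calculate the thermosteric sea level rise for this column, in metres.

0.30 m

Layer 1: 1.6 × 3.5×10⁻⁴ × 200 = 0.11200 m
200–450 m: 1.3 × 2.1×10⁻⁴ × 250 = 0.06825 m
Layer 3: 2.3×10⁻⁴ × 0.85 × 160 = 0.03128 m
Layer 4: 1.8×10⁻⁴ × 0.21 × 250 = 0.00945 m
860–1640 m: 1.5×10⁻⁴ × 780 × 0.65 = 0.07605 m
Δh = 0.11200 + 0.06825 + 0.03128 + 0.00945 + 0.07605 = 0.29703 m ≈ 0.30 m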